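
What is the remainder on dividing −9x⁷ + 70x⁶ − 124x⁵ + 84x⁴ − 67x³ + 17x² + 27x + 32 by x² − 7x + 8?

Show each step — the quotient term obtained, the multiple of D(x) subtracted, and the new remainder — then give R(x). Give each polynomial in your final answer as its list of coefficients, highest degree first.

Step 1: lead(−9x⁷ + 70x⁶ − 124x⁵ + 84x⁴ − 67x³ + 17x² + 27x + 32) ÷ lead(D) = −9x⁷ ÷ x² = −9x⁵. Subtract (−9x⁵)·D = −9x⁷ + 63x⁶ − 72x⁵. Remainder: 7x⁶ − 52x⁵ + 84x⁴ − 67x³ + 17x² + 27x + 32.
Step 2: lead(7x⁶ − 52x⁵ + 84x⁴ − 67x³ + 17x² + 27x + 32) ÷ lead(D) = 7x⁶ ÷ x² = 7x⁴. Subtract (7x⁴)·D = 7x⁶ − 49x⁵ + 56x⁴. Remainder: −3x⁵ + 28x⁴ − 67x³ + 17x² + 27x + 32.
Step 3: lead(−3x⁵ + 28x⁴ − 67x³ + 17x² + 27x + 32) ÷ lead(D) = −3x⁵ ÷ x² = −3x³. Subtract (−3x³)·D = −3x⁵ + 21x⁴ − 24x³. Remainder: 7x⁴ − 43x³ + 17x² + 27x + 32.
Step 4: lead(7x⁴ − 43x³ + 17x² + 27x + 32) ÷ lead(D) = 7x⁴ ÷ x² = 7x². Subtract (7x²)·D = 7x⁴ − 49x³ + 56x². Remainder: 6x³ − 39x² + 27x + 32.
Step 5: lead(6x³ − 39x² + 27x + 32) ÷ lead(D) = 6x³ ÷ x² = 6x. Subtract (6x)·D = 6x³ − 42x² + 48x. Remainder: 3x² − 21x + 32.
Step 6: lead(3x² − 21x + 32) ÷ lead(D) = 3x² ÷ x² = 3. Subtract (3)·D = 3x² − 21x + 24. Remainder: 8.

R = [8]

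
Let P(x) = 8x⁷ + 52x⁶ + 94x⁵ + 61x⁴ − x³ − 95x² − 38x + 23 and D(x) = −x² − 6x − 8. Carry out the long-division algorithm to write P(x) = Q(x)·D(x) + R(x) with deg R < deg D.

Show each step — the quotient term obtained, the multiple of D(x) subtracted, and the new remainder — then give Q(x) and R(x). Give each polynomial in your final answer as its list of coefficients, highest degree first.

Q = [-8, -4, -6, 7, 7, -3]; R = [-1]

Step 1: lead(8x⁷ + 52x⁶ + 94x⁵ + 61x⁴ − x³ − 95x² − 38x + 23) ÷ lead(D) = 8x⁷ ÷ −x² = −8x⁵. Subtract (−8x⁵)·D = 8x⁷ + 48x⁶ + 64x⁵. Remainder: 4x⁶ + 30x⁵ + 61x⁴ − x³ − 95x² − 38x + 23.
Step 2: lead(4x⁶ + 30x⁵ + 61x⁴ − x³ − 95x² − 38x + 23) ÷ lead(D) = 4x⁶ ÷ −x² = −4x⁴. Subtract (−4x⁴)·D = 4x⁶ + 24x⁵ + 32x⁴. Remainder: 6x⁵ + 29x⁴ − x³ − 95x² − 38x + 23.
Step 3: lead(6x⁵ + 29x⁴ − x³ − 95x² − 38x + 23) ÷ lead(D) = 6x⁵ ÷ −x² = −6x³. Subtract (−6x³)·D = 6x⁵ + 36x⁴ + 48x³. Remainder: −7x⁴ − 49x³ − 95x² − 38x + 23.
Step 4: lead(−7x⁴ − 49x³ − 95x² − 38x + 23) ÷ lead(D) = −7x⁴ ÷ −x² = 7x². Subtract (7x²)·D = −7x⁴ − 42x³ − 56x². Remainder: −7x³ − 39x² − 38x + 23.
Step 5: lead(−7x³ − 39x² − 38x + 23) ÷ lead(D) = −7x³ ÷ −x² = 7x. Subtract (7x)·D = −7x³ − 42x² − 56x. Remainder: 3x² + 18x + 23.
Step 6: lead(3x² + 18x + 23) ÷ lead(D) = 3x² ÷ −x² = −3. Subtract (−3)·D = 3x² + 18x + 24. Remainder: −1.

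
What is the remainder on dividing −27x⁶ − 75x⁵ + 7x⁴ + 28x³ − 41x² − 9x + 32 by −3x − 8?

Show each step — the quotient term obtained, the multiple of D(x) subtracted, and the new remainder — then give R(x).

R(x) = −8

Step 1: lead(−27x⁶ − 75x⁵ + 7x⁴ + 28x³ − 41x² − 9x + 32) ÷ lead(D) = −27x⁶ ÷ −3x = 9x⁵. Subtract (9x⁵)·D = −27x⁶ − 72x⁵. Remainder: −3x⁵ + 7x⁴ + 28x³ − 41x² − 9x + 32.
Step 2: lead(−3x⁵ + 7x⁴ + 28x³ − 41x² − 9x + 32) ÷ lead(D) = −3x⁵ ÷ −3x = x⁴. Subtract (x⁴)·D = −3x⁵ − 8x⁴. Remainder: 15x⁴ + 28x³ − 41x² − 9x + 32.
Step 3: lead(15x⁴ + 28x³ − 41x² − 9x + 32) ÷ lead(D) = 15x⁴ ÷ −3x = −5x³. Subtract (−5x³)·D = 15x⁴ + 40x³. Remainder: −12x³ − 41x² − 9x + 32.
Step 4: lead(−12x³ − 41x² − 9x + 32) ÷ lead(D) = −12x³ ÷ −3x = 4x². Subtract (4x²)·D = −12x³ − 32x². Remainder: −9x² − 9x + 32.
Step 5: lead(−9x² − 9x + 32) ÷ lead(D) = −9x² ÷ −3x = 3x. Subtract (3x)·D = −9x² − 24x. Remainder: 15x + 32.
Step 6: lead(15x + 32) ÷ lead(D) = 15x ÷ −3x = −5. Subtract (−5)·D = 15x + 40. Remainder: −8.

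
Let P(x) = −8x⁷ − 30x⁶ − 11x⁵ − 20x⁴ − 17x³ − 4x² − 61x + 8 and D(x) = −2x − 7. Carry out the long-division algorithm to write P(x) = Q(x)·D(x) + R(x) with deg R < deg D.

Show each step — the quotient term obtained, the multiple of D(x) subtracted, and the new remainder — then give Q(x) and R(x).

Q(x) = 4x⁶ + x⁵ + 2x⁴ + 3x³ − 2x² + 9x − 1; R(x) = 1

Step 1: lead(−8x⁷ − 30x⁶ − 11x⁵ − 20x⁴ − 17x³ − 4x² − 61x + 8) ÷ lead(D) = −8x⁷ ÷ −2x = 4x⁶. Subtract (4x⁶)·D = −8x⁷ − 28x⁶. Remainder: −2x⁶ − 11x⁵ − 20x⁴ − 17x³ − 4x² − 61x + 8.
Step 2: lead(−2x⁶ − 11x⁵ − 20x⁴ − 17x³ − 4x² − 61x + 8) ÷ lead(D) = −2x⁶ ÷ −2x = x⁵. Subtract (x⁵)·D = −2x⁶ − 7x⁵. Remainder: −4x⁵ − 20x⁴ − 17x³ − 4x² − 61x + 8.
Step 3: lead(−4x⁵ − 20x⁴ − 17x³ − 4x² − 61x + 8) ÷ lead(D) = −4x⁵ ÷ −2x = 2x⁴. Subtract (2x⁴)·D = −4x⁵ − 14x⁴. Remainder: −6x⁴ − 17x³ − 4x² − 61x + 8.
Step 4: lead(−6x⁴ − 17x³ − 4x² − 61x + 8) ÷ lead(D) = −6x⁴ ÷ −2x = 3x³. Subtract (3x³)·D = −6x⁴ − 21x³. Remainder: 4x³ − 4x² − 61x + 8.
Step 5: lead(4x³ − 4x² − 61x + 8) ÷ lead(D) = 4x³ ÷ −2x = −2x². Subtract (−2x²)·D = 4x³ + 14x². Remainder: −18x² − 61x + 8.
Step 6: lead(−18x² − 61x + 8) ÷ lead(D) = −18x² ÷ −2x = 9x. Subtract (9x)·D = −18x² − 63x. Remainder: 2x + 8.
Step 7: lead(2x + 8) ÷ lead(D) = 2x ÷ −2x = −1. Subtract (−1)·D = 2x + 7. Remainder: 1.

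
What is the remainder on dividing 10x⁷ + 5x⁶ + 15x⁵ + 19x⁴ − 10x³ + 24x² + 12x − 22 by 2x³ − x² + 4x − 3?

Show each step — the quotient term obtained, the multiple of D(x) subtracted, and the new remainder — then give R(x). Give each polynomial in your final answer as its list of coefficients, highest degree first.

R = [2, 9, -4]

Step 1: lead(10x⁷ + 5x⁶ + 15x⁵ + 19x⁴ − 10x³ + 24x² + 12x − 22) ÷ lead(D) = 10x⁷ ÷ 2x³ = 5x⁴. Subtract (5x⁴)·D = 10x⁷ − 5x⁶ + 20x⁵ − 15x⁴. Remainder: 10x⁶ − 5x⁵ + 34x⁴ − 10x³ + 24x² + 12x − 22.
Step 2: lead(10x⁶ − 5x⁵ + 34x⁴ − 10x³ + 24x² + 12x − 22) ÷ lead(D) = 10x⁶ ÷ 2x³ = 5x³. Subtract (5x³)·D = 10x⁶ − 5x⁵ + 20x⁴ − 15x³. Remainder: 14x⁴ + 5x³ + 24x² + 12x − 22.
Step 3: lead(14x⁴ + 5x³ + 24x² + 12x − 22) ÷ lead(D) = 14x⁴ ÷ 2x³ = 7x. Subtract (7x)·D = 14x⁴ − 7x³ + 28x² − 21x. Remainder: 12x³ − 4x² + 33x − 22.
Step 4: lead(12x³ − 4x² + 33x − 22) ÷ lead(D) = 12x³ ÷ 2x³ = 6. Subtract (6)·D = 12x³ − 6x² + 24x − 18. Remainder: 2x² + 9x − 4.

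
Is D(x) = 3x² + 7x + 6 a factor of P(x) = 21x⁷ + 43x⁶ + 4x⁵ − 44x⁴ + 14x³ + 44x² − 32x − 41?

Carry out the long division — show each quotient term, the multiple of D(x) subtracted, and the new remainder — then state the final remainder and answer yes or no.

R(x) = −2x − 5, so D(x) is not a factor of P(x). no

Step 1: lead(21x⁷ + 43x⁶ + 4x⁵ − 44x⁴ + 14x³ + 44x² − 32x − 41) ÷ lead(D) = 21x⁷ ÷ 3x² = 7x⁵. Subtract (7x⁵)·D = 21x⁷ + 49x⁶ + 42x⁵. Remainder: −6x⁶ − 38x⁵ − 44x⁴ + 14x³ + 44x² − 32x − 41.
Step 2: lead(−6x⁶ − 38x⁵ − 44x⁴ + 14x³ + 44x² − 32x − 41) ÷ lead(D) = −6x⁶ ÷ 3x² = −2x⁴. Subtract (−2x⁴)·D = −6x⁶ − 14x⁵ − 12x⁴. Remainder: −24x⁵ − 32x⁴ + 14x³ + 44x² − 32x − 41.
Step 3: lead(−24x⁵ − 32x⁴ + 14x³ + 44x² − 32x − 41) ÷ lead(D) = −24x⁵ ÷ 3x² = −8x³. Subtract (−8x³)·D = −24x⁵ − 56x⁴ − 48x³. Remainder: 24x⁴ + 62x³ + 44x² − 32x − 41.
Step 4: lead(24x⁴ + 62x³ + 44x² − 32x − 41) ÷ lead(D) = 24x⁴ ÷ 3x² = 8x². Subtract (8x²)·D = 24x⁴ + 56x³ + 48x². Remainder: 6x³ − 4x² − 32x − 41.
Step 5: lead(6x³ − 4x² − 32x − 41) ÷ lead(D) = 6x³ ÷ 3x² = 2x. Subtract (2x)·D = 6x³ + 14x² + 12x. Remainder: −18x² − 44x − 41.
Step 6: lead(−18x² − 44x − 41) ÷ lead(D) = −18x² ÷ 3x² = −6. Subtract (−6)·D = −18x² − 42x − 36. Remainder: −2x − 5.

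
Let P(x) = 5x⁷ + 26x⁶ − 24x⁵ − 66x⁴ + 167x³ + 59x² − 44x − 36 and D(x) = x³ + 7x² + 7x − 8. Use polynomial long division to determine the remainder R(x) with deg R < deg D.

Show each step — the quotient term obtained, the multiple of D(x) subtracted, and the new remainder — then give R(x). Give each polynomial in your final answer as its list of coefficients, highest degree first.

R = [-4]

Step 1: lead(5x⁷ + 26x⁶ − 24x⁵ − 66x⁴ + 167x³ + 59x² − 44x − 36) ÷ lead(D) = 5x⁷ ÷ x³ = 5x⁴. Subtract (5x⁴)·D = 5x⁷ + 35x⁶ + 35x⁵ − 40x⁴. Remainder: −9x⁶ − 59x⁵ − 26x⁴ + 167x³ + 59x² − 44x − 36.
Step 2: lead(−9x⁶ − 59x⁵ − 26x⁴ + 167x³ + 59x² − 44x − 36) ÷ lead(D) = −9x⁶ ÷ x³ = −9x³. Subtract (−9x³)·D = −9x⁶ − 63x⁵ − 63x⁴ + 72x³. Remainder: 4x⁵ + 37x⁴ + 95x³ + 59x² − 44x − 36.
Step 3: lead(4x⁵ + 37x⁴ + 95x³ + 59x² − 44x − 36) ÷ lead(D) = 4x⁵ ÷ x³ = 4x². Subtract (4x²)·D = 4x⁵ + 28x⁴ + 28x³ − 32x². Remainder: 9x⁴ + 67x³ + 91x² − 44x − 36.
Step 4: lead(9x⁴ + 67x³ + 91x² − 44x − 36) ÷ lead(D) = 9x⁴ ÷ x³ = 9x. Subtract (9x)·D = 9x⁴ + 63x³ + 63x² − 72x. Remainder: 4x³ + 28x² + 28x − 36.
Step 5: lead(4x³ + 28x² + 28x − 36) ÷ lead(D) = 4x³ ÷ x³ = 4. Subtract (4)·D = 4x³ + 28x² + 28x − 32. Remainder: −4.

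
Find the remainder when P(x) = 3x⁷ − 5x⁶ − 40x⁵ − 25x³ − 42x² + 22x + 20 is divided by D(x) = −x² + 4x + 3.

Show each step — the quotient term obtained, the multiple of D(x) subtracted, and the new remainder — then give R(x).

R(x) = −1

Step 1: lead(3x⁷ − 5x⁶ − 40x⁵ − 25x³ − 42x² + 22x + 20) ÷ lead(D) = 3x⁷ ÷ −x² = −3x⁵. Subtract (−3x⁵)·D = 3x⁷ − 12x⁶ − 9x⁵. Remainder: 7x⁶ − 31x⁵ − 25x³ − 42x² + 22x + 20.
Step 2: lead(7x⁶ − 31x⁵ − 25x³ − 42x² + 22x + 20) ÷ lead(D) = 7x⁶ ÷ −x² = −7x⁴. Subtract (−7x⁴)·D = 7x⁶ − 28x⁵ − 21x⁴. Remainder: −3x⁵ + 21x⁴ − 25x³ − 42x² + 22x + 20.
Step 3: lead(−3x⁵ + 21x⁴ − 25x³ − 42x² + 22x + 20) ÷ lead(D) = −3x⁵ ÷ −x² = 3x³. Subtract (3x³)·D = −3x⁵ + 12x⁴ + 9x³. Remainder: 9x⁴ − 34x³ − 42x² + 22x + 20.
Step 4: lead(9x⁴ − 34x³ − 42x² + 22x + 20) ÷ lead(D) = 9x⁴ ÷ −x² = −9x². Subtract (−9x²)·D = 9x⁴ − 36x³ − 27x². Remainder: 2x³ − 15x² + 22x + 20.
Step 5: lead(2x³ − 15x² + 22x + 20) ÷ lead(D) = 2x³ ÷ −x² = −2x. Subtract (−2x)·D = 2x³ − 8x² − 6x. Remainder: −7x² + 28x + 20.
Step 6: lead(−7x² + 28x + 20) ÷ lead(D) = −7x² ÷ −x² = 7. Subtract (7)·D = −7x² + 28x + 21. Remainder: −1.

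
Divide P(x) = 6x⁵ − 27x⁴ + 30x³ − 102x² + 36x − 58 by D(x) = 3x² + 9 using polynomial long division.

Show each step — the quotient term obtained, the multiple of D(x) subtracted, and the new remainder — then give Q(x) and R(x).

Q(x) = 2x³ − 9x² + 4x − 7; R(x) = 5

Step 1: lead(6x⁵ − 27x⁴ + 30x³ − 102x² + 36x − 58) ÷ lead(D) = 6x⁵ ÷ 3x² = 2x³. Subtract (2x³)·D = 6x⁵ + 18x³. Remainder: −27x⁴ + 12x³ − 102x² + 36x − 58.
Step 2: lead(−27x⁴ + 12x³ − 102x² + 36x − 58) ÷ lead(D) = −27x⁴ ÷ 3x² = −9x². Subtract (−9x²)·D = −27x⁴ − 81x². Remainder: 12x³ − 21x² + 36x − 58.
Step 3: lead(12x³ − 21x² + 36x − 58) ÷ lead(D) = 12x³ ÷ 3x² = 4x. Subtract (4x)·D = 12x³ + 36x. Remainder: −21x² − 58.
Step 4: lead(−21x² − 58) ÷ lead(D) = −21x² ÷ 3x² = −7. Subtract (−7)·D = −21x² − 63. Remainder: 5.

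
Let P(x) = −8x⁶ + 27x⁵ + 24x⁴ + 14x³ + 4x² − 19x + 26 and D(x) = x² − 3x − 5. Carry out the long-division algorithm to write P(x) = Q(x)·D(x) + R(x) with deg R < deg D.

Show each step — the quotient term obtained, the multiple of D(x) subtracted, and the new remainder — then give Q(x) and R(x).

Q(x) = −8x⁴ + 3x³ − 7x² + 8x − 7; R(x) = −9

Step 1: lead(−8x⁶ + 27x⁵ + 24x⁴ + 14x³ + 4x² − 19x + 26) ÷ lead(D) = −8x⁶ ÷ x² = −8x⁴. Subtract (−8x⁴)·D = −8x⁶ + 24x⁵ + 40x⁴. Remainder: 3x⁵ − 16x⁴ + 14x³ + 4x² − 19x + 26.
Step 2: lead(3x⁵ − 16x⁴ + 14x³ + 4x² − 19x + 26) ÷ lead(D) = 3x⁵ ÷ x² = 3x³. Subtract (3x³)·D = 3x⁵ − 9x⁴ − 15x³. Remainder: −7x⁴ + 29x³ + 4x² − 19x + 26.
Step 3: lead(−7x⁴ + 29x³ + 4x² − 19x + 26) ÷ lead(D) = −7x⁴ ÷ x² = −7x². Subtract (−7x²)·D = −7x⁴ + 21x³ + 35x². Remainder: 8x³ − 31x² − 19x + 26.
Step 4: lead(8x³ − 31x² − 19x + 26) ÷ lead(D) = 8x³ ÷ x² = 8x. Subtract (8x)·D = 8x³ − 24x² − 40x. Remainder: −7x² + 21x + 26.
Step 5: lead(−7x² + 21x + 26) ÷ lead(D) = −7x² ÷ x² = −7. Subtract (−7)·D = −7x² + 21x + 35. Remainder: −9.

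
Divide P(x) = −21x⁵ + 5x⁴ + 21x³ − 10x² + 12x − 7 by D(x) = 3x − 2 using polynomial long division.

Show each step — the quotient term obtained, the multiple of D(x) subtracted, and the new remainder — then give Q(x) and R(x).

Step 1: lead(−21x⁵ + 5x⁴ + 21x³ − 10x² + 12x − 7) ÷ lead(D) = −21x⁵ ÷ 3x = −7x⁴. Subtract (−7x⁴)·D = −21x⁵ + 14x⁴. Remainder: −9x⁴ + 21x³ − 10x² + 12x − 7.
Step 2: lead(−9x⁴ + 21x³ − 10x² + 12x − 7) ÷ lead(D) = −9x⁴ ÷ 3x = −3x³. Subtract (−3x³)·D = −9x⁴ + 6x³. Remainder: 15x³ − 10x² + 12x − 7.
Step 3: lead(15x³ − 10x² + 12x − 7) ÷ lead(D) = 15x³ ÷ 3x = 5x². Subtract (5x²)·D = 15x³ − 10x². Remainder: 12x − 7.
Step 4: lead(12x − 7) ÷ lead(D) = 12x ÷ 3x = 4. Subtract (4)·D = 12x − 8. Remainder: 1.

Q(x) = −7x⁴ − 3x³ + 5x² + 4; R(x) = 1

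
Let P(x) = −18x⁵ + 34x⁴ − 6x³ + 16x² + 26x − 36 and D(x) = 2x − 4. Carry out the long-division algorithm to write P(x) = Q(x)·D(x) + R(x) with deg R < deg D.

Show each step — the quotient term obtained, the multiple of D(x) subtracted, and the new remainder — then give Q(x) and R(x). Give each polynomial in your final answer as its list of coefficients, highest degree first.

Q = [-9, -1, -5, -2, 9]; R = [0]

Step 1: lead(−18x⁵ + 34x⁴ − 6x³ + 16x² + 26x − 36) ÷ lead(D) = −18x⁵ ÷ 2x = −9x⁴. Subtract (−9x⁴)·D = −18x⁵ + 36x⁴. Remainder: −2x⁴ − 6x³ + 16x² + 26x − 36.
Step 2: lead(−2x⁴ − 6x³ + 16x² + 26x − 36) ÷ lead(D) = −2x⁴ ÷ 2x = −x³. Subtract (−x³)·D = −2x⁴ + 4x³. Remainder: −10x³ + 16x² + 26x − 36.
Step 3: lead(−10x³ + 16x² + 26x − 36) ÷ lead(D) = −10x³ ÷ 2x = −5x². Subtract (−5x²)·D = −10x³ + 20x². Remainder: −4x² + 26x − 36.
Step 4: lead(−4x² + 26x − 36) ÷ lead(D) = −4x² ÷ 2x = −2x. Subtract (−2x)·D = −4x² + 8x. Remainder: 18x − 36.
Step 5: lead(18x − 36) ÷ lead(D) = 18x ÷ 2x = 9. Subtract (9)·D = 18x − 36. Remainder: 0.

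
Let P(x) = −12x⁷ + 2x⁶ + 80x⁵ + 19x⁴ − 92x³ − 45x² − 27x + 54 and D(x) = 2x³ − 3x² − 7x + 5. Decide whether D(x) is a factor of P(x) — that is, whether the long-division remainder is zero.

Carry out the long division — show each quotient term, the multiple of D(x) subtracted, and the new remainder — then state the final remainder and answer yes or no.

R(x) = −4x² + x + 9, so D(x) is not a factor of P(x). no

Step 1: lead(−12x⁷ + 2x⁶ + 80x⁵ + 19x⁴ − 92x³ − 45x² − 27x + 54) ÷ lead(D) = −12x⁷ ÷ 2x³ = −6x⁴. Subtract (−6x⁴)·D = −12x⁷ + 18x⁶ + 42x⁵ − 30x⁴. Remainder: −16x⁶ + 38x⁵ + 49x⁴ − 92x³ − 45x² − 27x + 54.
Step 2: lead(−16x⁶ + 38x⁵ + 49x⁴ − 92x³ − 45x² − 27x + 54) ÷ lead(D) = −16x⁶ ÷ 2x³ = −8x³. Subtract (−8x³)·D = −16x⁶ + 24x⁵ + 56x⁴ − 40x³. Remainder: 14x⁵ − 7x⁴ − 52x³ − 45x² − 27x + 54.
Step 3: lead(14x⁵ − 7x⁴ − 52x³ − 45x² − 27x + 54) ÷ lead(D) = 14x⁵ ÷ 2x³ = 7x². Subtract (7x²)·D = 14x⁵ − 21x⁴ − 49x³ + 35x². Remainder: 14x⁴ − 3x³ − 80x² − 27x + 54.
Step 4: lead(14x⁴ − 3x³ − 80x² − 27x + 54) ÷ lead(D) = 14x⁴ ÷ 2x³ = 7x. Subtract (7x)·D = 14x⁴ − 21x³ − 49x² + 35x. Remainder: 18x³ − 31x² − 62x + 54.
Step 5: lead(18x³ − 31x² − 62x + 54) ÷ lead(D) = 18x³ ÷ 2x³ = 9. Subtract (9)·D = 18x³ − 27x² − 63x + 45. Remainder: −4x² + x + 9.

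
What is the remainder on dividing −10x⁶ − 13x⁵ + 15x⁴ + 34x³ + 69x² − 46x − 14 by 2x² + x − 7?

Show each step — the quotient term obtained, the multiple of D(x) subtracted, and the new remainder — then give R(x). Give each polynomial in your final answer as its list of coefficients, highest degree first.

Step 1: lead(−10x⁶ − 13x⁵ + 15x⁴ + 34x³ + 69x² − 46x − 14) ÷ lead(D) = −10x⁶ ÷ 2x² = −5x⁴. Subtract (−5x⁴)·D = −10x⁶ − 5x⁵ + 35x⁴. Remainder: −8x⁵ − 20x⁴ + 34x³ + 69x² − 46x − 14.
Step 2: lead(−8x⁵ − 20x⁴ + 34x³ + 69x² − 46x − 14) ÷ lead(D) = −8x⁵ ÷ 2x² = −4x³. Subtract (−4x³)·D = −8x⁵ − 4x⁴ + 28x³. Remainder: −16x⁴ + 6x³ + 69x² − 46x − 14.
Step 3: lead(−16x⁴ + 6x³ + 69x² − 46x − 14) ÷ lead(D) = −16x⁴ ÷ 2x² = −8x². Subtract (−8x²)·D = −16x⁴ − 8x³ + 56x². Remainder: 14x³ + 13x² − 46x − 14.
Step 4: lead(14x³ + 13x² − 46x − 14) ÷ lead(D) = 14x³ ÷ 2x² = 7x. Subtract (7x)·D = 14x³ + 7x² − 49x. Remainder: 6x² + 3x − 14.
Step 5: lead(6x² + 3x − 14) ÷ lead(D) = 6x² ÷ 2x² = 3. Subtract (3)·D = 6x² + 3x − 21. Remainder: 7.

R = [7]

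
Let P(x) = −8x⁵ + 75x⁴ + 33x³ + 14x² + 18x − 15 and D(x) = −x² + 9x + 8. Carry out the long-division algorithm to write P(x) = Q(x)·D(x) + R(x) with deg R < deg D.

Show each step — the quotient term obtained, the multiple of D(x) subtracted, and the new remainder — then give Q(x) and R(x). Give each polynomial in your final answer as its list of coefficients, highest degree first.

Q = [8, -3, 4, -2]; R = [4, 1]

Step 1: lead(−8x⁵ + 75x⁴ + 33x³ + 14x² + 18x − 15) ÷ lead(D) = −8x⁵ ÷ −x² = 8x³. Subtract (8x³)·D = −8x⁵ + 72x⁴ + 64x³. Remainder: 3x⁴ − 31x³ + 14x² + 18x − 15.
Step 2: lead(3x⁴ − 31x³ + 14x² + 18x − 15) ÷ lead(D) = 3x⁴ ÷ −x² = −3x². Subtract (−3x²)·D = 3x⁴ − 27x³ − 24x². Remainder: −4x³ + 38x² + 18x − 15.
Step 3: lead(−4x³ + 38x² + 18x − 15) ÷ lead(D) = −4x³ ÷ −x² = 4x. Subtract (4x)·D = −4x³ + 36x² + 32x. Remainder: 2x² − 14x − 15.
Step 4: lead(2x² − 14x − 15) ÷ lead(D) = 2x² ÷ −x² = −2. Subtract (−2)·D = 2x² − 18x − 16. Remainder: 4x + 1.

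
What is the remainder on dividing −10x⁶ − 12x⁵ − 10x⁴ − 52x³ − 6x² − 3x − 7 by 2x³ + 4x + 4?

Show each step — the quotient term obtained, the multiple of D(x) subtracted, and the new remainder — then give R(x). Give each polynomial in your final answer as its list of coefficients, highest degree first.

Step 1: lead(−10x⁶ − 12x⁵ − 10x⁴ − 52x³ − 6x² − 3x − 7) ÷ lead(D) = −10x⁶ ÷ 2x³ = −5x³. Subtract (−5x³)·D = −10x⁶ − 20x⁴ − 20x³. Remainder: −12x⁵ + 10x⁴ − 32x³ − 6x² − 3x − 7.
Step 2: lead(−12x⁵ + 10x⁴ − 32x³ − 6x² − 3x − 7) ÷ lead(D) = −12x⁵ ÷ 2x³ = −6x². Subtract (−6x²)·D = −12x⁵ − 24x³ − 24x². Remainder: 10x⁴ − 8x³ + 18x² − 3x − 7.
Step 3: lead(10x⁴ − 8x³ + 18x² − 3x − 7) ÷ lead(D) = 10x⁴ ÷ 2x³ = 5x. Subtract (5x)·D = 10x⁴ + 20x² + 20x. Remainder: −8x³ − 2x² − 23x − 7.
Step 4: lead(−8x³ − 2x² − 23x − 7) ÷ lead(D) = −8x³ ÷ 2x³ = −4. Subtract (−4)·D = −8x³ − 16x − 16. Remainder: −2x² − 7x + 9.

R = [-2, -7, 9]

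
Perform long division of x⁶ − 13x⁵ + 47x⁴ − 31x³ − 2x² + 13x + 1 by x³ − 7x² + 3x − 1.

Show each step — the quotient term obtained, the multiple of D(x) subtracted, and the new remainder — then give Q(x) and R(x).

Q(x) = x³ − 6x² + 2x + 2; R(x) = 9x + 3

Step 1: lead(x⁶ − 13x⁵ + 47x⁴ − 31x³ − 2x² + 13x + 1) ÷ lead(D) = x⁶ ÷ x³ = x³. Subtract (x³)·D = x⁶ − 7x⁵ + 3x⁴ − x³. Remainder: −6x⁵ + 44x⁴ − 30x³ − 2x² + 13x + 1.
Step 2: lead(−6x⁵ + 44x⁴ − 30x³ − 2x² + 13x + 1) ÷ lead(D) = −6x⁵ ÷ x³ = −6x². Subtract (−6x²)·D = −6x⁵ + 42x⁴ − 18x³ + 6x². Remainder: 2x⁴ − 12x³ − 8x² + 13x + 1.
Step 3: lead(2x⁴ − 12x³ − 8x² + 13x + 1) ÷ lead(D) = 2x⁴ ÷ x³ = 2x. Subtract (2x)·D = 2x⁴ − 14x³ + 6x² − 2x. Remainder: 2x³ − 14x² + 15x + 1.
Step 4: lead(2x³ − 14x² + 15x + 1) ÷ lead(D) = 2x³ ÷ x³ = 2. Subtract (2)·D = 2x³ − 14x² + 6x − 2. Remainder: 9x + 3.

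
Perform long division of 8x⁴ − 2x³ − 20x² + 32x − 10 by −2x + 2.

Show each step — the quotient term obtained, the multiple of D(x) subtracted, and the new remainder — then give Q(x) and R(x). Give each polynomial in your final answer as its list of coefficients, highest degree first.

Step 1: lead(8x⁴ − 2x³ − 20x² + 32x − 10) ÷ lead(D) = 8x⁴ ÷ −2x = −4x³. Subtract (−4x³)·D = 8x⁴ − 8x³. Remainder: 6x³ − 20x² + 32x − 10.
Step 2: lead(6x³ − 20x² + 32x − 10) ÷ lead(D) = 6x³ ÷ −2x = −3x². Subtract (−3x²)·D = 6x³ − 6x². Remainder: −14x² + 32x − 10.
Step 3: lead(−14x² + 32x − 10) ÷ lead(D) = −14x² ÷ −2x = 7x. Subtract (7x)·D = −14x² + 14x. Remainder: 18x − 10.
Step 4: lead(18x − 10) ÷ lead(D) = 18x ÷ −2x = −9. Subtract (−9)·D = 18x − 18. Remainder: 8.

Q = [-4, -3, 7, -9]; R = [8]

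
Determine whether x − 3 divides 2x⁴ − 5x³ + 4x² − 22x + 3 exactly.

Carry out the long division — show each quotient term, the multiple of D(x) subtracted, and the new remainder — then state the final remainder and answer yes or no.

R(x) = 0, so D(x) is a factor of P(x). yes

Step 1: lead(2x⁴ − 5x³ + 4x² − 22x + 3) ÷ lead(D) = 2x⁴ ÷ x = 2x³. Subtract (2x³)·D = 2x⁴ − 6x³. Remainder: x³ + 4x² − 22x + 3.
Step 2: lead(x³ + 4x² − 22x + 3) ÷ lead(D) = x³ ÷ x = x². Subtract (x²)·D = x³ − 3x². Remainder: 7x² − 22x + 3.
Step 3: lead(7x² − 22x + 3) ÷ lead(D) = 7x² ÷ x = 7x. Subtract (7x)·D = 7x² − 21x. Remainder: −x + 3.
Step 4: lead(−x + 3) ÷ lead(D) = −x ÷ x = −1. Subtract (−1)·D = −x + 3. Remainder: 0.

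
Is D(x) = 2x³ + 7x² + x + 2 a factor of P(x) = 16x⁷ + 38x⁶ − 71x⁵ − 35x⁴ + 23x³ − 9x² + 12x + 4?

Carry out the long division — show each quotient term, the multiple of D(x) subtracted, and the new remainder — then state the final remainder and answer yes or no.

R(x) = −2x + 4, so D(x) is not a factor of P(x). no

Step 1: lead(16x⁷ + 38x⁶ − 71x⁵ − 35x⁴ + 23x³ − 9x² + 12x + 4) ÷ lead(D) = 16x⁷ ÷ 2x³ = 8x⁴. Subtract (8x⁴)·D = 16x⁷ + 56x⁶ + 8x⁵ + 16x⁴. Remainder: −18x⁶ − 79x⁵ − 51x⁴ + 23x³ − 9x² + 12x + 4.
Step 2: lead(−18x⁶ − 79x⁵ − 51x⁴ + 23x³ − 9x² + 12x + 4) ÷ lead(D) = −18x⁶ ÷ 2x³ = −9x³. Subtract (−9x³)·D = −18x⁶ − 63x⁵ − 9x⁴ − 18x³. Remainder: −16x⁵ − 42x⁴ + 41x³ − 9x² + 12x + 4.
Step 3: lead(−16x⁵ − 42x⁴ + 41x³ − 9x² + 12x + 4) ÷ lead(D) = −16x⁵ ÷ 2x³ = −8x². Subtract (−8x²)·D = −16x⁵ − 56x⁴ − 8x³ − 16x². Remainder: 14x⁴ + 49x³ + 7x² + 12x + 4.
Step 4: lead(14x⁴ + 49x³ + 7x² + 12x + 4) ÷ lead(D) = 14x⁴ ÷ 2x³ = 7x. Subtract (7x)·D = 14x⁴ + 49x³ + 7x² + 14x. Remainder: −2x + 4.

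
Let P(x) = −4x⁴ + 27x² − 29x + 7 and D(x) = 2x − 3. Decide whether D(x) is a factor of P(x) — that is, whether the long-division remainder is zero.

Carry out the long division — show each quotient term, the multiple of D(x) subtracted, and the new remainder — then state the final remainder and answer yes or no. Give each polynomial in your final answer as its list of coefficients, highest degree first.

Step 1: lead(−4x⁴ + 27x² − 29x + 7) ÷ lead(D) = −4x⁴ ÷ 2x = −2x³. Subtract (−2x³)·D = −4x⁴ + 6x³. Remainder: −6x³ + 27x² − 29x + 7.
Step 2: lead(−6x³ + 27x² − 29x + 7) ÷ lead(D) = −6x³ ÷ 2x = −3x². Subtract (−3x²)·D = −6x³ + 9x². Remainder: 18x² − 29x + 7.
Step 3: lead(18x² − 29x + 7) ÷ lead(D) = 18x² ÷ 2x = 9x. Subtract (9x)·D = 18x² − 27x. Remainder: −2x + 7.
Step 4: lead(−2x + 7) ÷ lead(D) = −2x ÷ 2x = −1. Subtract (−1)·D = −2x + 3. Remainder: 4.

R = [4], so D(x) is not a factor of P(x). no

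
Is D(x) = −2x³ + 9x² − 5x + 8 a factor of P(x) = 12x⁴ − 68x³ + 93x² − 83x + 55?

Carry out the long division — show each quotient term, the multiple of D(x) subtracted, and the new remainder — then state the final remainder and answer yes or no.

Step 1: lead(12x⁴ − 68x³ + 93x² − 83x + 55) ÷ lead(D) = 12x⁴ ÷ −2x³ = −6x. Subtract (−6x)·D = 12x⁴ − 54x³ + 30x² − 48x. Remainder: −14x³ + 63x² − 35x + 55.
Step 2: lead(−14x³ + 63x² − 35x + 55) ÷ lead(D) = −14x³ ÷ −2x³ = 7. Subtract (7)·D = −14x³ + 63x² − 35x + 56. Remainder: −1.

R(x) = −1, so D(x) is not a factor of P(x). no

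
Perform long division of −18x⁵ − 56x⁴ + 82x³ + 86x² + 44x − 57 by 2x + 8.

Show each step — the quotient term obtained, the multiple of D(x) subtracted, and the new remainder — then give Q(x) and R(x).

Q(x) = −9x⁴ + 8x³ + 9x² + 7x − 6; R(x) = −9

Step 1: lead(−18x⁵ − 56x⁴ + 82x³ + 86x² + 44x − 57) ÷ lead(D) = −18x⁵ ÷ 2x = −9x⁴. Subtract (−9x⁴)·D = −18x⁵ − 72x⁴. Remainder: 16x⁴ + 82x³ + 86x² + 44x − 57.
Step 2: lead(16x⁴ + 82x³ + 86x² + 44x − 57) ÷ lead(D) = 16x⁴ ÷ 2x = 8x³. Subtract (8x³)·D = 16x⁴ + 64x³. Remainder: 18x³ + 86x² + 44x − 57.
Step 3: lead(18x³ + 86x² + 44x − 57) ÷ lead(D) = 18x³ ÷ 2x = 9x². Subtract (9x²)·D = 18x³ + 72x². Remainder: 14x² + 44x − 57.
Step 4: lead(14x² + 44x − 57) ÷ lead(D) = 14x² ÷ 2x = 7x. Subtract (7x)·D = 14x² + 56x. Remainder: −12x − 57.
Step 5: lead(−12x − 57) ÷ lead(D) = −12x ÷ 2x = −6. Subtract (−6)·D = −12x − 48. Remainder: −9.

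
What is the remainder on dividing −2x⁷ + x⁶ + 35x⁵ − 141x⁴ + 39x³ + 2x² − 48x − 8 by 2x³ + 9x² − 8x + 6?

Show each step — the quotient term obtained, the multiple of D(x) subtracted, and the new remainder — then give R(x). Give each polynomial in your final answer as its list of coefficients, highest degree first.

Step 1: lead(−2x⁷ + x⁶ + 35x⁵ − 141x⁴ + 39x³ + 2x² − 48x − 8) ÷ lead(D) = −2x⁷ ÷ 2x³ = −x⁴. Subtract (−x⁴)·D = −2x⁷ − 9x⁶ + 8x⁵ − 6x⁴. Remainder: 10x⁶ + 27x⁵ − 135x⁴ + 39x³ + 2x² − 48x − 8.
Step 2: lead(10x⁶ + 27x⁵ − 135x⁴ + 39x³ + 2x² − 48x − 8) ÷ lead(D) = 10x⁶ ÷ 2x³ = 5x³. Subtract (5x³)·D = 10x⁶ + 45x⁵ − 40x⁴ + 30x³. Remainder: −18x⁵ − 95x⁴ + 9x³ + 2x² − 48x − 8.
Step 3: lead(−18x⁵ − 95x⁴ + 9x³ + 2x² − 48x − 8) ÷ lead(D) = −18x⁵ ÷ 2x³ = −9x². Subtract (−9x²)·D = −18x⁵ − 81x⁴ + 72x³ − 54x². Remainder: −14x⁴ − 63x³ + 56x² − 48x − 8.
Step 4: lead(−14x⁴ − 63x³ + 56x² − 48x − 8) ÷ lead(D) = −14x⁴ ÷ 2x³ = −7x. Subtract (−7x)·D = −14x⁴ − 63x³ + 56x² − 42x. Remainder: −6x − 8.

R = [-6, -8]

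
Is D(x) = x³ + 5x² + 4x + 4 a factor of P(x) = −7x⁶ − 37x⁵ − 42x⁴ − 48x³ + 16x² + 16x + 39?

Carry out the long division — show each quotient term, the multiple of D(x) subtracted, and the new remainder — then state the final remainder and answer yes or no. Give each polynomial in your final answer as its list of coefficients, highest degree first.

Step 1: lead(−7x⁶ − 37x⁵ − 42x⁴ − 48x³ + 16x² + 16x + 39) ÷ lead(D) = −7x⁶ ÷ x³ = −7x³. Subtract (−7x³)·D = −7x⁶ − 35x⁵ − 28x⁴ − 28x³. Remainder: −2x⁵ − 14x⁴ − 20x³ + 16x² + 16x + 39.
Step 2: lead(−2x⁵ − 14x⁴ − 20x³ + 16x² + 16x + 39) ÷ lead(D) = −2x⁵ ÷ x³ = −2x². Subtract (−2x²)·D = −2x⁵ − 10x⁴ − 8x³ − 8x². Remainder: −4x⁴ − 12x³ + 24x² + 16x + 39.
Step 3: lead(−4x⁴ − 12x³ + 24x² + 16x + 39) ÷ lead(D) = −4x⁴ ÷ x³ = −4x. Subtract (−4x)·D = −4x⁴ − 20x³ − 16x² − 16x. Remainder: 8x³ + 40x² + 32x + 39.
Step 4: lead(8x³ + 40x² + 32x + 39) ÷ lead(D) = 8x³ ÷ x³ = 8. Subtract (8)·D = 8x³ + 40x² + 32x + 32. Remainder: 7.

R = [7], so D(x) is not a factor of P(x). no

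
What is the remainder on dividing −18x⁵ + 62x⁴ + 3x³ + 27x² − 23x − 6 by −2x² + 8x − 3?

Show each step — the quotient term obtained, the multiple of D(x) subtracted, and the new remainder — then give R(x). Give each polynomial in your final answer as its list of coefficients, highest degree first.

R = [-9]

Step 1: lead(−18x⁵ + 62x⁴ + 3x³ + 27x² − 23x − 6) ÷ lead(D) = −18x⁵ ÷ −2x² = 9x³. Subtract (9x³)·D = −18x⁵ + 72x⁴ − 27x³. Remainder: −10x⁴ + 30x³ + 27x² − 23x − 6.
Step 2: lead(−10x⁴ + 30x³ + 27x² − 23x − 6) ÷ lead(D) = −10x⁴ ÷ −2x² = 5x². Subtract (5x²)·D = −10x⁴ + 40x³ − 15x². Remainder: −10x³ + 42x² − 23x − 6.
Step 3: lead(−10x³ + 42x² − 23x − 6) ÷ lead(D) = −10x³ ÷ −2x² = 5x. Subtract (5x)·D = −10x³ + 40x² − 15x. Remainder: 2x² − 8x − 6.
Step 4: lead(2x² − 8x − 6) ÷ lead(D) = 2x² ÷ −2x² = −1. Subtract (−1)·D = 2x² − 8x + 3. Remainder: −9.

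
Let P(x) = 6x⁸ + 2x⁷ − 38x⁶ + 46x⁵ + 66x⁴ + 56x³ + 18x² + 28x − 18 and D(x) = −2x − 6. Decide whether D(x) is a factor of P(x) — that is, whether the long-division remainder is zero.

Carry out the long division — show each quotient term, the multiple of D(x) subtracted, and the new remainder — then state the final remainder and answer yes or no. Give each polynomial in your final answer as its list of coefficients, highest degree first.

Step 1: lead(6x⁸ + 2x⁷ − 38x⁶ + 46x⁵ + 66x⁴ + 56x³ + 18x² + 28x − 18) ÷ lead(D) = 6x⁸ ÷ −2x = −3x⁷. Subtract (−3x⁷)·D = 6x⁸ + 18x⁷. Remainder: −16x⁷ − 38x⁶ + 46x⁵ + 66x⁴ + 56x³ + 18x² + 28x − 18.
Step 2: lead(−16x⁷ − 38x⁶ + 46x⁵ + 66x⁴ + 56x³ + 18x² + 28x − 18) ÷ lead(D) = −16x⁷ ÷ −2x = 8x⁶. Subtract (8x⁶)·D = −16x⁷ − 48x⁶. Remainder: 10x⁶ + 46x⁵ + 66x⁴ + 56x³ + 18x² + 28x − 18.
Step 3: lead(10x⁶ + 46x⁵ + 66x⁴ + 56x³ + 18x² + 28x − 18) ÷ lead(D) = 10x⁶ ÷ −2x = −5x⁵. Subtract (−5x⁵)·D = 10x⁶ + 30x⁵. Remainder: 16x⁵ + 66x⁴ + 56x³ + 18x² + 28x − 18.
Step 4: lead(16x⁵ + 66x⁴ + 56x³ + 18x² + 28x − 18) ÷ lead(D) = 16x⁵ ÷ −2x = −8x⁴. Subtract (−8x⁴)·D = 16x⁵ + 48x⁴. Remainder: 18x⁴ + 56x³ + 18x² + 28x − 18.
Step 5: lead(18x⁴ + 56x³ + 18x² + 28x − 18) ÷ lead(D) = 18x⁴ ÷ −2x = −9x³. Subtract (−9x³)·D = 18x⁴ + 54x³. Remainder: 2x³ + 18x² + 28x − 18.
Step 6: lead(2x³ + 18x² + 28x − 18) ÷ lead(D) = 2x³ ÷ −2x = −x². Subtract (−x²)·D = 2x³ + 6x². Remainder: 12x² + 28x − 18.
Step 7: lead(12x² + 28x − 18) ÷ lead(D) = 12x² ÷ −2x = −6x. Subtract (−6x)·D = 12x² + 36x. Remainder: −8x − 18.
Step 8: lead(−8x − 18) ÷ lead(D) = −8x ÷ −2x = 4. Subtract (4)·D = −8x − 24. Remainder: 6.

R = [6], so D(x) is not a factor of P(x). no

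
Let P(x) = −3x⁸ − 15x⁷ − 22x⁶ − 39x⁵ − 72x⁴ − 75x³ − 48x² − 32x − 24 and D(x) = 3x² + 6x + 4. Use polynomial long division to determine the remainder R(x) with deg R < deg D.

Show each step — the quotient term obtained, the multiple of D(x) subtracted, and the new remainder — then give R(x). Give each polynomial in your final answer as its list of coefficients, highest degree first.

Step 1: lead(−3x⁸ − 15x⁷ − 22x⁶ − 39x⁵ − 72x⁴ − 75x³ − 48x² − 32x − 24) ÷ lead(D) = −3x⁸ ÷ 3x² = −x⁶. Subtract (−x⁶)·D = −3x⁸ − 6x⁷ − 4x⁶. Remainder: −9x⁷ − 18x⁶ − 39x⁵ − 72x⁴ − 75x³ − 48x² − 32x − 24.
Step 2: lead(−9x⁷ − 18x⁶ − 39x⁵ − 72x⁴ − 75x³ − 48x² − 32x − 24) ÷ lead(D) = −9x⁷ ÷ 3x² = −3x⁵. Subtract (−3x⁵)·D = −9x⁷ − 18x⁶ − 12x⁵. Remainder: −27x⁵ − 72x⁴ − 75x³ − 48x² − 32x − 24.
Step 3: lead(−27x⁵ − 72x⁴ − 75x³ − 48x² − 32x − 24) ÷ lead(D) = −27x⁵ ÷ 3x² = −9x³. Subtract (−9x³)·D = −27x⁵ − 54x⁴ − 36x³. Remainder: −18x⁴ − 39x³ − 48x² − 32x − 24.
Step 4: lead(−18x⁴ − 39x³ − 48x² − 32x − 24) ÷ lead(D) = −18x⁴ ÷ 3x² = −6x². Subtract (−6x²)·D = −18x⁴ − 36x³ − 24x². Remainder: −3x³ − 24x² − 32x − 24.
Step 5: lead(−3x³ − 24x² − 32x − 24) ÷ lead(D) = −3x³ ÷ 3x² = −x. Subtract (−x)·D = −3x³ − 6x² − 4x. Remainder: −18x² − 28x − 24.
Step 6: lead(−18x² − 28x − 24) ÷ lead(D) = −18x² ÷ 3x² = −6. Subtract (−6)·D = −18x² − 36x − 24. Remainder: 8x.

R = [8, 0]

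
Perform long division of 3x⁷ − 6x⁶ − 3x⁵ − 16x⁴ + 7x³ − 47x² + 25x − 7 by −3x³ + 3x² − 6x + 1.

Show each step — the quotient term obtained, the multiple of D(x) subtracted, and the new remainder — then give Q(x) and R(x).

Q(x) = −x⁴ + x³ + 4x² + 7x − 3; R(x) = −4

Step 1: lead(3x⁷ − 6x⁶ − 3x⁵ − 16x⁴ + 7x³ − 47x² + 25x − 7) ÷ lead(D) = 3x⁷ ÷ −3x³ = −x⁴. Subtract (−x⁴)·D = 3x⁷ − 3x⁶ + 6x⁵ − x⁴. Remainder: −3x⁶ − 9x⁵ − 15x⁴ + 7x³ − 47x² + 25x − 7.
Step 2: lead(−3x⁶ − 9x⁵ − 15x⁴ + 7x³ − 47x² + 25x − 7) ÷ lead(D) = −3x⁶ ÷ −3x³ = x³. Subtract (x³)·D = −3x⁶ + 3x⁵ − 6x⁴ + x³. Remainder: −12x⁵ − 9x⁴ + 6x³ − 47x² + 25x − 7.
Step 3: lead(−12x⁵ − 9x⁴ + 6x³ − 47x² + 25x − 7) ÷ lead(D) = −12x⁵ ÷ −3x³ = 4x². Subtract (4x²)·D = −12x⁵ + 12x⁴ − 24x³ + 4x². Remainder: −21x⁴ + 30x³ − 51x² + 25x − 7.
Step 4: lead(−21x⁴ + 30x³ − 51x² + 25x − 7) ÷ lead(D) = −21x⁴ ÷ −3x³ = 7x. Subtract (7x)·D = −21x⁴ + 21x³ − 42x² + 7x. Remainder: 9x³ − 9x² + 18x − 7.
Step 5: lead(9x³ − 9x² + 18x − 7) ÷ lead(D) = 9x³ ÷ −3x³ = −3. Subtract (−3)·D = 9x³ − 9x² + 18x − 3. Remainder: −4.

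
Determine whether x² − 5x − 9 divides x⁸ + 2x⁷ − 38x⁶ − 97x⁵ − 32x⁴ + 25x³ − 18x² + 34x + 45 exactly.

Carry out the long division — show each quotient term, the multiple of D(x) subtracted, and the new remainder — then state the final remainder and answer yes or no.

Step 1: lead(x⁸ + 2x⁷ − 38x⁶ − 97x⁵ − 32x⁴ + 25x³ − 18x² + 34x + 45) ÷ lead(D) = x⁸ ÷ x² = x⁶. Subtract (x⁶)·D = x⁸ − 5x⁷ − 9x⁶. Remainder: 7x⁷ − 29x⁶ − 97x⁵ − 32x⁴ + 25x³ − 18x² + 34x + 45.
Step 2: lead(7x⁷ − 29x⁶ − 97x⁵ − 32x⁴ + 25x³ − 18x² + 34x + 45) ÷ lead(D) = 7x⁷ ÷ x² = 7x⁵. Subtract (7x⁵)·D = 7x⁷ − 35x⁶ − 63x⁵. Remainder: 6x⁶ − 34x⁵ − 32x⁴ + 25x³ − 18x² + 34x + 45.
Step 3: lead(6x⁶ − 34x⁵ − 32x⁴ + 25x³ − 18x² + 34x + 45) ÷ lead(D) = 6x⁶ ÷ x² = 6x⁴. Subtract (6x⁴)·D = 6x⁶ − 30x⁵ − 54x⁴. Remainder: −4x⁵ + 22x⁴ + 25x³ − 18x² + 34x + 45.
Step 4: lead(−4x⁵ + 22x⁴ + 25x³ − 18x² + 34x + 45) ÷ lead(D) = −4x⁵ ÷ x² = −4x³. Subtract (−4x³)·D = −4x⁵ + 20x⁴ + 36x³. Remainder: 2x⁴ − 11x³ − 18x² + 34x + 45.
Step 5: lead(2x⁴ − 11x³ − 18x² + 34x + 45) ÷ lead(D) = 2x⁴ ÷ x² = 2x². Subtract (2x²)·D = 2x⁴ − 10x³ − 18x². Remainder: −x³ + 34x + 45.
Step 6: lead(−x³ + 34x + 45) ÷ lead(D) = −x³ ÷ x² = −x. Subtract (−x)·D = −x³ + 5x² + 9x. Remainder: −5x² + 25x + 45.
Step 7: lead(−5x² + 25x + 45) ÷ lead(D) = −5x² ÷ x² = −5. Subtract (−5)·D = −5x² + 25x + 45. Remainder: 0.

R(x) = 0, so D(x) is a factor of P(x). yes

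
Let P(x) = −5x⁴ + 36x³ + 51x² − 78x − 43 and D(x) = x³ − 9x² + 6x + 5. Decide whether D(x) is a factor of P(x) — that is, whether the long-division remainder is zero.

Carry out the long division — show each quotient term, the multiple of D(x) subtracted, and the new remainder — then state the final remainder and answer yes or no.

Step 1: lead(−5x⁴ + 36x³ + 51x² − 78x − 43) ÷ lead(D) = −5x⁴ ÷ x³ = −5x. Subtract (−5x)·D = −5x⁴ + 45x³ − 30x² − 25x. Remainder: −9x³ + 81x² − 53x − 43.
Step 2: lead(−9x³ + 81x² − 53x − 43) ÷ lead(D) = −9x³ ÷ x³ = −9. Subtract (−9)·D = −9x³ + 81x² − 54x − 45. Remainder: x + 2.

R(x) = x + 2, so D(x) is not a factor of P(x). no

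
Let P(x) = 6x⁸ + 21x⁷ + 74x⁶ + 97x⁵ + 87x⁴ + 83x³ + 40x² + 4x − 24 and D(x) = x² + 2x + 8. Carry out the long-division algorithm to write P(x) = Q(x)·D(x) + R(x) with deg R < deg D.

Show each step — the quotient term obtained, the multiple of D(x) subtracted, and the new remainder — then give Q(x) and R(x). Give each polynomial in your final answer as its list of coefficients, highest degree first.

Q = [6, 9, 8, 9, 5, 1, -2]; R = [-8]

Step 1: lead(6x⁸ + 21x⁷ + 74x⁶ + 97x⁵ + 87x⁴ + 83x³ + 40x² + 4x − 24) ÷ lead(D) = 6x⁸ ÷ x² = 6x⁶. Subtract (6x⁶)·D = 6x⁸ + 12x⁷ + 48x⁶. Remainder: 9x⁷ + 26x⁶ + 97x⁵ + 87x⁴ + 83x³ + 40x² + 4x − 24.
Step 2: lead(9x⁷ + 26x⁶ + 97x⁵ + 87x⁴ + 83x³ + 40x² + 4x − 24) ÷ lead(D) = 9x⁷ ÷ x² = 9x⁵. Subtract (9x⁵)·D = 9x⁷ + 18x⁶ + 72x⁵. Remainder: 8x⁶ + 25x⁵ + 87x⁴ + 83x³ + 40x² + 4x − 24.
Step 3: lead(8x⁶ + 25x⁵ + 87x⁴ + 83x³ + 40x² + 4x − 24) ÷ lead(D) = 8x⁶ ÷ x² = 8x⁴. Subtract (8x⁴)·D = 8x⁶ + 16x⁵ + 64x⁴. Remainder: 9x⁵ + 23x⁴ + 83x³ + 40x² + 4x − 24.
Step 4: lead(9x⁵ + 23x⁴ + 83x³ + 40x² + 4x − 24) ÷ lead(D) = 9x⁵ ÷ x² = 9x³. Subtract (9x³)·D = 9x⁵ + 18x⁴ + 72x³. Remainder: 5x⁴ + 11x³ + 40x² + 4x − 24.
Step 5: lead(5x⁴ + 11x³ + 40x² + 4x − 24) ÷ lead(D) = 5x⁴ ÷ x² = 5x². Subtract (5x²)·D = 5x⁴ + 10x³ + 40x². Remainder: x³ + 4x − 24.
Step 6: lead(x³ + 4x − 24) ÷ lead(D) = x³ ÷ x² = x. Subtract (x)·D = x³ + 2x² + 8x. Remainder: −2x² − 4x − 24.
Step 7: lead(−2x² − 4x − 24) ÷ lead(D) = −2x² ÷ x² = −2. Subtract (−2)·D = −2x² − 4x − 16. Remainder: −8.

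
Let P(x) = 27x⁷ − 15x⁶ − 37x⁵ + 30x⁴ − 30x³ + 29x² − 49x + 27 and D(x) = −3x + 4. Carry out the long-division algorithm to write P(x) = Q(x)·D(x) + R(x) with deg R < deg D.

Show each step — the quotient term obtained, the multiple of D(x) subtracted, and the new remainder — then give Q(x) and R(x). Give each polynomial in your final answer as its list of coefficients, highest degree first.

Q = [-9, -7, 3, -6, 2, -7, 7]; R = [-1]

Step 1: lead(27x⁷ − 15x⁶ − 37x⁵ + 30x⁴ − 30x³ + 29x² − 49x + 27) ÷ lead(D) = 27x⁷ ÷ −3x = −9x⁶. Subtract (−9x⁶)·D = 27x⁷ − 36x⁶. Remainder: 21x⁶ − 37x⁵ + 30x⁴ − 30x³ + 29x² − 49x + 27.
Step 2: lead(21x⁶ − 37x⁵ + 30x⁴ − 30x³ + 29x² − 49x + 27) ÷ lead(D) = 21x⁶ ÷ −3x = −7x⁵. Subtract (−7x⁵)·D = 21x⁶ − 28x⁵. Remainder: −9x⁵ + 30x⁴ − 30x³ + 29x² − 49x + 27.
Step 3: lead(−9x⁵ + 30x⁴ − 30x³ + 29x² − 49x + 27) ÷ lead(D) = −9x⁵ ÷ −3x = 3x⁴. Subtract (3x⁴)·D = −9x⁵ + 12x⁴. Remainder: 18x⁴ − 30x³ + 29x² − 49x + 27.
Step 4: lead(18x⁴ − 30x³ + 29x² − 49x + 27) ÷ lead(D) = 18x⁴ ÷ −3x = −6x³. Subtract (−6x³)·D = 18x⁴ − 24x³. Remainder: −6x³ + 29x² − 49x + 27.
Step 5: lead(−6x³ + 29x² − 49x + 27) ÷ lead(D) = −6x³ ÷ −3x = 2x². Subtract (2x²)·D = −6x³ + 8x². Remainder: 21x² − 49x + 27.
Step 6: lead(21x² − 49x + 27) ÷ lead(D) = 21x² ÷ −3x = −7x. Subtract (−7x)·D = 21x² − 28x. Remainder: −21x + 27.
Step 7: lead(−21x + 27) ÷ lead(D) = −21x ÷ −3x = 7. Subtract (7)·D = −21x + 28. Remainder: −1.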